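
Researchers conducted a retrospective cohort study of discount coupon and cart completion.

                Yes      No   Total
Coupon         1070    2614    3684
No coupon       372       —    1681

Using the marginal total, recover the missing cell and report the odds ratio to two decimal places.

1.44

The missing cell is in the unexposed row: 1681 − 372 = 1309.
So a = 1070, b = 2614, c = 372, d = 1309.
OR = (a·d)/(b·c) = (1070 × 1309) / (2614 × 372) = 1400630 / 972408 = 1.44037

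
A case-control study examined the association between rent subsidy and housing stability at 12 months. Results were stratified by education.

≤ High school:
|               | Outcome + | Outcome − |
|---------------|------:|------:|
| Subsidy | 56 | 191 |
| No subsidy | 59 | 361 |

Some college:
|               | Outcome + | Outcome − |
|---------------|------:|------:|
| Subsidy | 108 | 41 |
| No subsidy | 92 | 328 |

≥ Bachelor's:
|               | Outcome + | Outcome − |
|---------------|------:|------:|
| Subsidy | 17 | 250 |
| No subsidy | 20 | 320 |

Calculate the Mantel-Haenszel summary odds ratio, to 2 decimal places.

OR_MH = Σ(aᵢdᵢ/nᵢ) / Σ(bᵢcᵢ/nᵢ), where nᵢ is the stratum total.
Stratum 1 (≤ High school): n = 667; a·d/n = 56·361/667 = 30.3088; b·c/n = 191·59/667 = 16.8951
Stratum 2 (Some college): n = 569; a·d/n = 108·328/569 = 62.2566; b·c/n = 41·92/569 = 6.6292
Stratum 3 (≥ Bachelor's): n = 607; a·d/n = 17·320/607 = 8.9621; b·c/n = 250·20/607 = 8.2372
OR_MH = (30.3088 + 62.2566 + 8.9621) / (16.8951 + 6.6292 + 8.2372) = 101.5275 / 31.7615 = 3.19656

3.20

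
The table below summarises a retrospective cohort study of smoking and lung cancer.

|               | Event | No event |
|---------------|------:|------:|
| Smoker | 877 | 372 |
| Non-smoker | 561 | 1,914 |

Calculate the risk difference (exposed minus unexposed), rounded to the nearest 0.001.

0.475

Cells: a = 877, b = 372, c = 561, d = 1914.
Risk in exposed = 877/1249 = 0.702162; risk in unexposed = 561/2475 = 0.226667.
Risk difference = 0.702162 − 0.226667 = 0.475495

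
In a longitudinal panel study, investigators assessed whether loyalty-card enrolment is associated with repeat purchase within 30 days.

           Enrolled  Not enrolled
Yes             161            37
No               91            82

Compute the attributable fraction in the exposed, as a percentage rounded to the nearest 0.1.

51.3

Reading the table with exposure as columns: a = 161 (Enrolled, case), b = 91 (Enrolled, non-case), c = 37 (Not enrolled, case), d = 82.
Risk in exposed = 161/252 = 0.63889; risk in unexposed = 37/119 = 0.31092.
RR = 0.63889/0.31092 = 2.05480
AR% = (RR − 1)/RR × 100 = (2.05480 − 1)/2.05480 × 100 = 51.3336%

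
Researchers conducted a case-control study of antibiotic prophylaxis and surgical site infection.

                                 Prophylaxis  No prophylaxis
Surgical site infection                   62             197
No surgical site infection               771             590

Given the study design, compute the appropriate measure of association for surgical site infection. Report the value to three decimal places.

0.241

Reading the table with exposure as columns: a = 62 (Prophylaxis, case), b = 771 (Prophylaxis, non-case), c = 197 (No prophylaxis, case), d = 590.
This is a case-control study: participants were sampled on outcome status, so risks in the source population cannot be estimated directly — relative risk is not valid here. The odds ratio is the appropriate measure.
OR = (a·d)/(b·c) = (62 × 590) / (771 × 197) = 36580 / 151887 = 0.24084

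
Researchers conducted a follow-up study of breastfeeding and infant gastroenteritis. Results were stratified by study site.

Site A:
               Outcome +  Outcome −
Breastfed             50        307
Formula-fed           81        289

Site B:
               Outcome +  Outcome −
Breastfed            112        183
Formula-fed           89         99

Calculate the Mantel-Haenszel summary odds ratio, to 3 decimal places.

OR_MH = Σ(aᵢdᵢ/nᵢ) / Σ(bᵢcᵢ/nᵢ), where nᵢ is the stratum total.
Stratum 1 (Site A): n = 727; a·d/n = 50·289/727 = 19.8762; b·c/n = 307·81/727 = 34.2050
Stratum 2 (Site B): n = 483; a·d/n = 112·99/483 = 22.9565; b·c/n = 183·89/483 = 33.7205
OR_MH = (19.8762 + 22.9565) / (34.2050 + 33.7205) = 42.8327 / 67.9254 = 0.63058

0.631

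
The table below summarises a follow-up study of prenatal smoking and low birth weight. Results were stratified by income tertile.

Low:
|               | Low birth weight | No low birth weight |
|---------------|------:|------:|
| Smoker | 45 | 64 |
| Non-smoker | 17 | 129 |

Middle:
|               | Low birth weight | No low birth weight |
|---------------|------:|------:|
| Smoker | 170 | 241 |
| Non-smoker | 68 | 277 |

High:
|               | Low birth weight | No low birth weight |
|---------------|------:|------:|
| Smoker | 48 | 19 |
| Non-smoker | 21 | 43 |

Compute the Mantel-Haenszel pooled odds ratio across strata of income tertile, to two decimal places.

OR_MH = Σ(aᵢdᵢ/nᵢ) / Σ(bᵢcᵢ/nᵢ), where nᵢ is the stratum total.
Stratum 1 (Low): n = 255; a·d/n = 45·129/255 = 22.7647; b·c/n = 64·17/255 = 4.2667
Stratum 2 (Middle): n = 756; a·d/n = 170·277/756 = 62.2884; b·c/n = 241·68/756 = 21.6772
Stratum 3 (High): n = 131; a·d/n = 48·43/131 = 15.7557; b·c/n = 19·21/131 = 3.0458
OR_MH = (22.7647 + 62.2884 + 15.7557) / (4.2667 + 21.6772 + 3.0458) = 100.8088 / 28.9897 = 3.47740

3.48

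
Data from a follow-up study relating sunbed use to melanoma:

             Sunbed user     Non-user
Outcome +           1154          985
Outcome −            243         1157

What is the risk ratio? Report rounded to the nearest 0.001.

1.796

Reading the table with exposure as columns: a = 1154 (Sunbed user, case), b = 243 (Sunbed user, non-case), c = 985 (Non-user, case), d = 1157.
Risk in exposed = 1154/1397 = 0.82606; risk in unexposed = 985/2142 = 0.45985.
RR = 0.82606 / 0.45985 = 1.79636
The risk among the exposed is 1.80 times that among the unexposed.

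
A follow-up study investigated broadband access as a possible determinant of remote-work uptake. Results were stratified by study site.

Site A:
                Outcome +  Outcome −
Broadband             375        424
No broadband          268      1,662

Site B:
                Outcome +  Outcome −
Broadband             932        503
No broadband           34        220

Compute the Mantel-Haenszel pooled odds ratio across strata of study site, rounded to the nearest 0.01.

OR_MH = Σ(aᵢdᵢ/nᵢ) / Σ(bᵢcᵢ/nᵢ), where nᵢ is the stratum total.
Stratum 1 (Site A): n = 2729; a·d/n = 375·1662/2729 = 228.3804; b·c/n = 424·268/2729 = 41.6387
Stratum 2 (Site B): n = 1689; a·d/n = 932·220/1689 = 121.3973; b·c/n = 503·34/1689 = 10.1255
OR_MH = (228.3804 + 121.3973) / (41.6387 + 10.1255) = 349.7776 / 51.7642 = 6.75713

6.76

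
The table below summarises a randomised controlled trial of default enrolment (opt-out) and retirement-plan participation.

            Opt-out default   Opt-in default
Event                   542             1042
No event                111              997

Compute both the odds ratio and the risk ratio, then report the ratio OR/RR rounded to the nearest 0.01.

Reading the table with exposure as columns: a = 542 (Opt-out default, case), b = 111 (Opt-out default, non-case), c = 1042 (Opt-in default, case), d = 997.
OR = (542·997)/(111·1042) = 540374/115662 = 4.67201
Risk in exposed = 542/653 = 0.83002; risk in unexposed = 1042/2039 = 0.51103; RR = 1.62419
OR/RR = 4.67201 / 1.62419 = 2.87652
The outcome is not rare, so the OR lies further from 1 than the RR.

2.88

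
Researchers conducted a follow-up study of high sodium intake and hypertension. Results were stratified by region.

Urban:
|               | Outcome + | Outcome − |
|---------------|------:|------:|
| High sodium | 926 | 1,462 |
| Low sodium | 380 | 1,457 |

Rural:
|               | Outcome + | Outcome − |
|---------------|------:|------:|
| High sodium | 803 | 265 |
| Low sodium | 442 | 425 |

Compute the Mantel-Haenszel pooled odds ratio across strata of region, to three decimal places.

2.581

OR_MH = Σ(aᵢdᵢ/nᵢ) / Σ(bᵢcᵢ/nᵢ), where nᵢ is the stratum total.
Stratum 1 (Urban): n = 4225; a·d/n = 926·1457/4225 = 319.3330; b·c/n = 1462·380/4225 = 131.4935
Stratum 2 (Rural): n = 1935; a·d/n = 803·425/1935 = 176.3695; b·c/n = 265·442/1935 = 60.5323
OR_MH = (319.3330 + 176.3695) / (131.4935 + 60.5323) = 495.7025 / 192.0258 = 2.58144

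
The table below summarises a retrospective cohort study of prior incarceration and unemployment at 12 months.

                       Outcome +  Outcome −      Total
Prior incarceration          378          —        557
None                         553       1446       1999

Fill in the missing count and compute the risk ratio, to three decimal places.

The missing cell is in the exposed row: 557 − 378 = 179.
So a = 378, b = 179, c = 553, d = 1446.
RR = [a/(a+b)] / [c/(c+d)] = (378/557) / (553/1999) = 0.67864/0.27664 = 2.45315

2.453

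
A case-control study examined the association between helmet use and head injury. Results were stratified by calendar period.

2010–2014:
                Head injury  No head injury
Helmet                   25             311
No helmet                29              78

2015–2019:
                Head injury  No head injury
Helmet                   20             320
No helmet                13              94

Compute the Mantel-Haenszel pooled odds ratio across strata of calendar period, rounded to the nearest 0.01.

OR_MH = Σ(aᵢdᵢ/nᵢ) / Σ(bᵢcᵢ/nᵢ), where nᵢ is the stratum total.
Stratum 1 (2010–2014): n = 443; a·d/n = 25·78/443 = 4.4018; b·c/n = 311·29/443 = 20.3589
Stratum 2 (2015–2019): n = 447; a·d/n = 20·94/447 = 4.2058; b·c/n = 320·13/447 = 9.3065
OR_MH = (4.4018 + 4.2058) / (20.3589 + 9.3065) = 8.6076 / 29.6654 = 0.29016

0.29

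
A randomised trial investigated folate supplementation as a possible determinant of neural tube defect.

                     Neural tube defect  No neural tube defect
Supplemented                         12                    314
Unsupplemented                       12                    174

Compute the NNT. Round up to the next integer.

37

Risk in treated group = 12/326 = 0.03681; risk in control = 12/186 = 0.06452.
Absolute risk reduction = 0.06452 − 0.03681 = 0.02771
NNT = 1 / ARR = 1 / 0.02771 = 36.093 → round up → 37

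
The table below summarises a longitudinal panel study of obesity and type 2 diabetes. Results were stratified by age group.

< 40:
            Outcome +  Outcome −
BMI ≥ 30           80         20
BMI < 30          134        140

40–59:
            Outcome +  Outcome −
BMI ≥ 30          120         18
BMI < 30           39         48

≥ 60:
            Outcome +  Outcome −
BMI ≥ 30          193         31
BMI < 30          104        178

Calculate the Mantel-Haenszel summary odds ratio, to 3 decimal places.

OR_MH = Σ(aᵢdᵢ/nᵢ) / Σ(bᵢcᵢ/nᵢ), where nᵢ is the stratum total.
Stratum 1 (< 40): n = 374; a·d/n = 80·140/374 = 29.9465; b·c/n = 20·134/374 = 7.1658
Stratum 2 (40–59): n = 225; a·d/n = 120·48/225 = 25.6000; b·c/n = 18·39/225 = 3.1200
Stratum 3 (≥ 60): n = 506; a·d/n = 193·178/506 = 67.8933; b·c/n = 31·104/506 = 6.3715
OR_MH = (29.9465 + 25.6000 + 67.8933) / (7.1658 + 3.1200 + 6.3715) = 123.4398 / 16.6573 = 7.41055

7.411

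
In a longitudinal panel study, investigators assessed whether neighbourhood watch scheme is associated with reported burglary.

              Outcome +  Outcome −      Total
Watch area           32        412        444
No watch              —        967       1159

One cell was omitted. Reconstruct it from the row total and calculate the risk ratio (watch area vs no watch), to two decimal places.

0.44

The missing cell is in the unexposed row: 1159 − 967 = 192.
So a = 32, b = 412, c = 192, d = 967.
RR = [a/(a+b)] / [c/(c+d)] = (32/444) / (192/1159) = 0.07207/0.16566 = 0.43506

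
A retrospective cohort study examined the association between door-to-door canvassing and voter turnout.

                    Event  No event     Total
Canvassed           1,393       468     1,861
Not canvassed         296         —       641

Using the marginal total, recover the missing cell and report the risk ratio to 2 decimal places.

The missing cell is in the unexposed row: 641 − 296 = 345.
So a = 1393, b = 468, c = 296, d = 345.
RR = [a/(a+b)] / [c/(c+d)] = (1393/1861) / (296/641) = 0.74852/0.46178 = 1.62096

1.62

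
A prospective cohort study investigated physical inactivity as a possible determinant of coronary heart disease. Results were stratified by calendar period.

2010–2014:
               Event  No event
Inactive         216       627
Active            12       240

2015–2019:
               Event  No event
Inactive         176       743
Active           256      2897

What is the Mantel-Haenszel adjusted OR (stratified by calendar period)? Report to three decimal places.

OR_MH = Σ(aᵢdᵢ/nᵢ) / Σ(bᵢcᵢ/nᵢ), where nᵢ is the stratum total.
Stratum 1 (2010–2014): n = 1095; a·d/n = 216·240/1095 = 47.3425; b·c/n = 627·12/1095 = 6.8712
Stratum 2 (2015–2019): n = 4072; a·d/n = 176·2897/4072 = 125.2141; b·c/n = 743·256/4072 = 46.7112
OR_MH = (47.3425 + 125.2141) / (6.8712 + 46.7112) = 172.5566 / 53.5824 = 3.22040

3.220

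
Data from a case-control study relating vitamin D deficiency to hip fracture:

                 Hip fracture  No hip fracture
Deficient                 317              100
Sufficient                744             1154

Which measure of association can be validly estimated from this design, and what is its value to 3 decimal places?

4.917

Cells: a = 317, b = 100, c = 744, d = 1154.
This is a case-control study: participants were sampled on outcome status, so risks in the source population cannot be estimated directly — relative risk is not valid here. The odds ratio is the appropriate measure.
OR = (a·d)/(b·c) = (317 × 1154) / (100 × 744) = 365818 / 74400 = 4.91691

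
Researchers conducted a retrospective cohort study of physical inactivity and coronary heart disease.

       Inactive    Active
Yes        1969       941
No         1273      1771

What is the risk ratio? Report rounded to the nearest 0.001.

1.750

Reading the table with exposure as columns: a = 1969 (Inactive, case), b = 1273 (Inactive, non-case), c = 941 (Active, case), d = 1771.
Risk in exposed = 1969/3242 = 0.60734; risk in unexposed = 941/2712 = 0.34698.
RR = 0.60734 / 0.34698 = 1.75038
The risk among the exposed is 1.75 times that among the unexposed.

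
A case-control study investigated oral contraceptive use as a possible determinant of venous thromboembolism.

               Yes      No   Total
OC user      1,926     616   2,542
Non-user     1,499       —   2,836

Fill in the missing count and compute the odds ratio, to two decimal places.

The missing cell is in the unexposed row: 2836 − 1499 = 1337.
So a = 1926, b = 616, c = 1499, d = 1337.
OR = (a·d)/(b·c) = (1926 × 1337) / (616 × 1499) = 2575062 / 923384 = 2.78872

2.79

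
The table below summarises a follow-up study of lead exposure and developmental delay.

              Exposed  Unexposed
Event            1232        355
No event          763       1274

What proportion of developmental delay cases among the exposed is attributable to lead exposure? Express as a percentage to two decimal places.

64.71

Reading the table with exposure as columns: a = 1232 (Exposed, case), b = 763 (Exposed, non-case), c = 355 (Unexposed, case), d = 1274.
Risk in exposed = 1232/1995 = 0.61754; risk in unexposed = 355/1629 = 0.21793.
RR = 0.61754/0.21793 = 2.83374
AR% = (RR − 1)/RR × 100 = (2.83374 − 1)/2.83374 × 100 = 64.7110%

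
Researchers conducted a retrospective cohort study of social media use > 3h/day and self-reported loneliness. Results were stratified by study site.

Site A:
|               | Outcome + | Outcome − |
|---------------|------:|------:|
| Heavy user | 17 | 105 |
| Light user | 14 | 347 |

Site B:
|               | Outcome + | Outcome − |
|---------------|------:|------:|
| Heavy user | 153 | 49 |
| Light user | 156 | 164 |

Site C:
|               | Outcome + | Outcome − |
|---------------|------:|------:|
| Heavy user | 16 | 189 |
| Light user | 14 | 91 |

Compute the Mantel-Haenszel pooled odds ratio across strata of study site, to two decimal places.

2.48

OR_MH = Σ(aᵢdᵢ/nᵢ) / Σ(bᵢcᵢ/nᵢ), where nᵢ is the stratum total.
Stratum 1 (Site A): n = 483; a·d/n = 17·347/483 = 12.2133; b·c/n = 105·14/483 = 3.0435
Stratum 2 (Site B): n = 522; a·d/n = 153·164/522 = 48.0690; b·c/n = 49·156/522 = 14.6437
Stratum 3 (Site C): n = 310; a·d/n = 16·91/310 = 4.6968; b·c/n = 189·14/310 = 8.5355
OR_MH = (12.2133 + 48.0690 + 4.6968) / (3.0435 + 14.6437 + 8.5355) = 64.9790 / 26.2226 = 2.47797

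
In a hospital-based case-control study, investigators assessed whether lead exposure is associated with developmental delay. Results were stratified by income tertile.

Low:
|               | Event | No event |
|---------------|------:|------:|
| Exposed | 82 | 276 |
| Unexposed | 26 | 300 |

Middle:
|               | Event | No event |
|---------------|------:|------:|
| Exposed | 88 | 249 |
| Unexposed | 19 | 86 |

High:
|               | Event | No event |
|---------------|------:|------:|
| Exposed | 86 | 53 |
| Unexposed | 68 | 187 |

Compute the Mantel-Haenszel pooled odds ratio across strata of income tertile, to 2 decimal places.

OR_MH = Σ(aᵢdᵢ/nᵢ) / Σ(bᵢcᵢ/nᵢ), where nᵢ is the stratum total.
Stratum 1 (Low): n = 684; a·d/n = 82·300/684 = 35.9649; b·c/n = 276·26/684 = 10.4912
Stratum 2 (Middle): n = 442; a·d/n = 88·86/442 = 17.1222; b·c/n = 249·19/442 = 10.7036
Stratum 3 (High): n = 394; a·d/n = 86·187/394 = 40.8173; b·c/n = 53·68/394 = 9.1472
OR_MH = (35.9649 + 17.1222 + 40.8173) / (10.4912 + 10.7036 + 9.1472) = 93.9043 / 30.3421 = 3.09486

3.09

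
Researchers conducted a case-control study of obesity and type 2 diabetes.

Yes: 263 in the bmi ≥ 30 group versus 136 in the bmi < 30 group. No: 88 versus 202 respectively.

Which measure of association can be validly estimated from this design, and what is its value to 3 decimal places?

4.439

From the description: a = 263, b = 88, c = 136, d = 202.
This is a case-control study: participants were sampled on outcome status, so risks in the source population cannot be estimated directly — relative risk is not valid here. The odds ratio is the appropriate measure.
OR = (a·d)/(b·c) = (263 × 202) / (88 × 136) = 53126 / 11968 = 4.43900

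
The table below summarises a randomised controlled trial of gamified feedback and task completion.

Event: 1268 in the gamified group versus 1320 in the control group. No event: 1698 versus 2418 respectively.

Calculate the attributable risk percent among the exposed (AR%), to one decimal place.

From the description: a = 1268, b = 1698, c = 1320, d = 2418.
Risk in exposed = 1268/2966 = 0.42751; risk in unexposed = 1320/3738 = 0.35313.
RR = 0.42751/0.35313 = 1.21064
AR% = (RR − 1)/RR × 100 = (1.21064 − 1)/1.21064 × 100 = 17.3988%

17.4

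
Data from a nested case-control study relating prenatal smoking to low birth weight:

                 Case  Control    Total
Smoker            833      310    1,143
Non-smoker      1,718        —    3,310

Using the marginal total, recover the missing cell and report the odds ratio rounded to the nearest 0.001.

2.490

The missing cell is in the unexposed row: 3310 − 1718 = 1592.
So a = 833, b = 310, c = 1718, d = 1592.
OR = (a·d)/(b·c) = (833 × 1592) / (310 × 1718) = 1326136 / 532580 = 2.49002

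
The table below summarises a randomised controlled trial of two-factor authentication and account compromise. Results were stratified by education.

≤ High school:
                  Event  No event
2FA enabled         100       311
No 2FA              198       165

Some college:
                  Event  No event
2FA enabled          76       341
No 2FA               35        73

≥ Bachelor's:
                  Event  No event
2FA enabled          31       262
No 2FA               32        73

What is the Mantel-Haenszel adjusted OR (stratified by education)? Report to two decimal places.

OR_MH = Σ(aᵢdᵢ/nᵢ) / Σ(bᵢcᵢ/nᵢ), where nᵢ is the stratum total.
Stratum 1 (≤ High school): n = 774; a·d/n = 100·165/774 = 21.3178; b·c/n = 311·198/774 = 79.5581
Stratum 2 (Some college): n = 525; a·d/n = 76·73/525 = 10.5676; b·c/n = 341·35/525 = 22.7333
Stratum 3 (≥ Bachelor's): n = 398; a·d/n = 31·73/398 = 5.6859; b·c/n = 262·32/398 = 21.0653
OR_MH = (21.3178 + 10.5676 + 5.6859) / (79.5581 + 22.7333 + 21.0653) = 37.5714 / 123.3568 = 0.30457

0.30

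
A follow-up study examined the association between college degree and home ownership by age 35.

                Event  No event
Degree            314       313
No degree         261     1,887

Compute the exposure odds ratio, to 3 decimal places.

Cells: a = 314, b = 313, c = 261, d = 1887.
OR = (a·d)/(b·c) = (314 × 1887) / (313 × 261) = 592518 / 81693 = 7.25298
The odds of home ownership by age 35 are about 7.25 times as high in the degree group.

7.253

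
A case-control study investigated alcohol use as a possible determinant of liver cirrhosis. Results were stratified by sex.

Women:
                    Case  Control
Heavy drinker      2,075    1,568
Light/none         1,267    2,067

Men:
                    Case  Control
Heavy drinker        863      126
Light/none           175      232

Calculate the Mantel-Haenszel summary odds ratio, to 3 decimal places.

OR_MH = Σ(aᵢdᵢ/nᵢ) / Σ(bᵢcᵢ/nᵢ), where nᵢ is the stratum total.
Stratum 1 (Women): n = 6977; a·d/n = 2075·2067/6977 = 614.7377; b·c/n = 1568·1267/6977 = 284.7436
Stratum 2 (Men): n = 1396; a·d/n = 863·232/1396 = 143.4212; b·c/n = 126·175/1396 = 15.7951
OR_MH = (614.7377 + 143.4212) / (284.7436 + 15.7951) = 758.1589 / 300.5387 = 2.52267

2.523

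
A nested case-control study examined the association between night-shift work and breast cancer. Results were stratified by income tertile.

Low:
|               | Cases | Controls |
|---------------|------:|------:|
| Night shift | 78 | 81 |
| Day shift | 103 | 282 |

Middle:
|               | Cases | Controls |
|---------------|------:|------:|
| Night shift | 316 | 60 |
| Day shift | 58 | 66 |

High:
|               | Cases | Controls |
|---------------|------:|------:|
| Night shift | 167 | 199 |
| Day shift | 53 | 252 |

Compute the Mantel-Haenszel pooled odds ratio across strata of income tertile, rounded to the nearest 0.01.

OR_MH = Σ(aᵢdᵢ/nᵢ) / Σ(bᵢcᵢ/nᵢ), where nᵢ is the stratum total.
Stratum 1 (Low): n = 544; a·d/n = 78·282/544 = 40.4338; b·c/n = 81·103/544 = 15.3364
Stratum 2 (Middle): n = 500; a·d/n = 316·66/500 = 41.7120; b·c/n = 60·58/500 = 6.9600
Stratum 3 (High): n = 671; a·d/n = 167·252/671 = 62.7183; b·c/n = 199·53/671 = 15.7183
OR_MH = (40.4338 + 41.7120 + 62.7183) / (15.3364 + 6.9600 + 15.7183) = 144.8642 / 38.0147 = 3.81074

3.81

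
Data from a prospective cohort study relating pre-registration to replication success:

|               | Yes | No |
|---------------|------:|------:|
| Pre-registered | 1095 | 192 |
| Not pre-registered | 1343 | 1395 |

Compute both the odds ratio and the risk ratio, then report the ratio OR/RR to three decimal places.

Cells: a = 1095, b = 192, c = 1343, d = 1395.
OR = (1095·1395)/(192·1343) = 1527525/257856 = 5.92395
Risk in exposed = 1095/1287 = 0.85082; risk in unexposed = 1343/2738 = 0.49050; RR = 1.73457
OR/RR = 5.92395 / 1.73457 = 3.41522
The outcome is not rare, so the OR lies further from 1 than the RR.

3.415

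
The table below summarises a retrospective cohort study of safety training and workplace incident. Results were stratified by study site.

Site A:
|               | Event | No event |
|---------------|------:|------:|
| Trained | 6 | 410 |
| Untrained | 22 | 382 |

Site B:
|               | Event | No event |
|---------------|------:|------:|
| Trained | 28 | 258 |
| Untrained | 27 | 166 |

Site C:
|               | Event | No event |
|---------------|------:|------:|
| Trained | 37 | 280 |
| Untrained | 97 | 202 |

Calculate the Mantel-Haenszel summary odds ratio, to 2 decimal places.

OR_MH = Σ(aᵢdᵢ/nᵢ) / Σ(bᵢcᵢ/nᵢ), where nᵢ is the stratum total.
Stratum 1 (Site A): n = 820; a·d/n = 6·382/820 = 2.7951; b·c/n = 410·22/820 = 11.0000
Stratum 2 (Site B): n = 479; a·d/n = 28·166/479 = 9.7035; b·c/n = 258·27/479 = 14.5428
Stratum 3 (Site C): n = 616; a·d/n = 37·202/616 = 12.1331; b·c/n = 280·97/616 = 44.0909
OR_MH = (2.7951 + 9.7035 + 12.1331) / (11.0000 + 14.5428 + 44.0909) = 24.6318 / 69.6337 = 0.35373

0.35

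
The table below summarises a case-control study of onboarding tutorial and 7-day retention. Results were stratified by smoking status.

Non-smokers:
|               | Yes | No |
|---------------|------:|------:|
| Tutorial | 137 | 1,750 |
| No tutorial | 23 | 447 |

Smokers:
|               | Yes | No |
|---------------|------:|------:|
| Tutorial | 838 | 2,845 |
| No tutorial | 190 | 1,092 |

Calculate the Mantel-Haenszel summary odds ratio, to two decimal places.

1.67

OR_MH = Σ(aᵢdᵢ/nᵢ) / Σ(bᵢcᵢ/nᵢ), where nᵢ is the stratum total.
Stratum 1 (Non-smokers): n = 2357; a·d/n = 137·447/2357 = 25.9818; b·c/n = 1750·23/2357 = 17.0768
Stratum 2 (Smokers): n = 4965; a·d/n = 838·1092/4965 = 184.3094; b·c/n = 2845·190/4965 = 108.8721
OR_MH = (25.9818 + 184.3094) / (17.0768 + 108.8721) = 210.2911 / 125.9489 = 1.66965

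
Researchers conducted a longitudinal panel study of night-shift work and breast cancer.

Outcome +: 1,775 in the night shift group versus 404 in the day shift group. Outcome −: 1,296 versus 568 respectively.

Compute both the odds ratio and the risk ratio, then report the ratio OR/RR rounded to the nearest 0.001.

From the description: a = 1775, b = 1296, c = 404, d = 568.
OR = (1775·568)/(1296·404) = 1008200/523584 = 1.92557
Risk in exposed = 1775/3071 = 0.57799; risk in unexposed = 404/972 = 0.41564; RR = 1.39060
OR/RR = 1.92557 / 1.39060 = 1.38470
The outcome is not rare, so the OR lies further from 1 than the RR.

1.385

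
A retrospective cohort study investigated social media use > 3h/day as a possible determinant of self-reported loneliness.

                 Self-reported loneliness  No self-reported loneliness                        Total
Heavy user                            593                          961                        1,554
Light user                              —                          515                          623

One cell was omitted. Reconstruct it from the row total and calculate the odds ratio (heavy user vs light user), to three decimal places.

2.942

The missing cell is in the unexposed row: 623 − 515 = 108.
So a = 593, b = 961, c = 108, d = 515.
OR = (a·d)/(b·c) = (593 × 515) / (961 × 108) = 305395 / 103788 = 2.94249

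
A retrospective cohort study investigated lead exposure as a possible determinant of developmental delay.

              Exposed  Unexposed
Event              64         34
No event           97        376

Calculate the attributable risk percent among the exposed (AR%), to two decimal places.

79.14

Reading the table with exposure as columns: a = 64 (Exposed, case), b = 97 (Exposed, non-case), c = 34 (Unexposed, case), d = 376.
Risk in exposed = 64/161 = 0.39752; risk in unexposed = 34/410 = 0.08293.
RR = 0.39752/0.08293 = 4.79357
AR% = (RR − 1)/RR × 100 = (4.79357 − 1)/4.79357 × 100 = 79.1387%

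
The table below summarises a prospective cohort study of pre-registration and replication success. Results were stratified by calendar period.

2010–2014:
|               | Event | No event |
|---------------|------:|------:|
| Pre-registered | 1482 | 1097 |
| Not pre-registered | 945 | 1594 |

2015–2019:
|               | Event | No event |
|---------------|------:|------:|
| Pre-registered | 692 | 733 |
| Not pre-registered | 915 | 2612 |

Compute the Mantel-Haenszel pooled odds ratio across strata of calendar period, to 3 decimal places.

2.446

OR_MH = Σ(aᵢdᵢ/nᵢ) / Σ(bᵢcᵢ/nᵢ), where nᵢ is the stratum total.
Stratum 1 (2010–2014): n = 5118; a·d/n = 1482·1594/5118 = 461.5686; b·c/n = 1097·945/5118 = 202.5528
Stratum 2 (2015–2019): n = 4952; a·d/n = 692·2612/4952 = 365.0048; b·c/n = 733·915/4952 = 135.4392
OR_MH = (461.5686 + 365.0048) / (202.5528 + 135.4392) = 826.5734 / 337.9920 = 2.44554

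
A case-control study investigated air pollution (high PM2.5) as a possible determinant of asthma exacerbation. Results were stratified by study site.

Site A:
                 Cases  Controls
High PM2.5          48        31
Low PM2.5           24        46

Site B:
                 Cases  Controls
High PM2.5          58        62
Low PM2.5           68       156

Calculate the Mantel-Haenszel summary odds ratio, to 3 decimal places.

2.384

OR_MH = Σ(aᵢdᵢ/nᵢ) / Σ(bᵢcᵢ/nᵢ), where nᵢ is the stratum total.
Stratum 1 (Site A): n = 149; a·d/n = 48·46/149 = 14.8188; b·c/n = 31·24/149 = 4.9933
Stratum 2 (Site B): n = 344; a·d/n = 58·156/344 = 26.3023; b·c/n = 62·68/344 = 12.2558
OR_MH = (14.8188 + 26.3023) / (4.9933 + 12.2558) = 41.1211 / 17.2491 = 2.38396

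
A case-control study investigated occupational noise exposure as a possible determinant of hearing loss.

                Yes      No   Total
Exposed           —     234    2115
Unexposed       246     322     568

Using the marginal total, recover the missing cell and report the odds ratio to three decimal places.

The missing cell is in the exposed row: 2115 − 234 = 1881.
So a = 1881, b = 234, c = 246, d = 322.
OR = (a·d)/(b·c) = (1881 × 322) / (234 × 246) = 605682 / 57564 = 10.52189

10.522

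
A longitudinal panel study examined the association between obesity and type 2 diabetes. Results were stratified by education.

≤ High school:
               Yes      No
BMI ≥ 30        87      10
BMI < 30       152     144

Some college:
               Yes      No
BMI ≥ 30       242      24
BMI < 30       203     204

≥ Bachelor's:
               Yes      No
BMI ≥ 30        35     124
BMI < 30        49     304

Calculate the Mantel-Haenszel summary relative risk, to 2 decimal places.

RR_MH = Σ(aᵢ·n₀ᵢ/nᵢ) / Σ(cᵢ·n₁ᵢ/nᵢ), with n₁ᵢ = aᵢ+bᵢ (exposed), n₀ᵢ = cᵢ+dᵢ (unexposed), nᵢ = n₁ᵢ+n₀ᵢ.
Stratum 1 (≤ High school): n₁ = 97, n₀ = 296, n = 393; a·n₀/n = 87·296/393 = 65.5267; c·n₁/n = 152·97/393 = 37.5165
Stratum 2 (Some college): n₁ = 266, n₀ = 407, n = 673; a·n₀/n = 242·407/673 = 146.3507; c·n₁/n = 203·266/673 = 80.2348
Stratum 3 (≥ Bachelor's): n₁ = 159, n₀ = 353, n = 512; a·n₀/n = 35·353/512 = 24.1309; c·n₁/n = 49·159/512 = 15.2168
RR_MH = (65.5267 + 146.3507 + 24.1309) / (37.5165 + 80.2348 + 15.2168) = 236.0082 / 132.9681 = 1.77492

1.77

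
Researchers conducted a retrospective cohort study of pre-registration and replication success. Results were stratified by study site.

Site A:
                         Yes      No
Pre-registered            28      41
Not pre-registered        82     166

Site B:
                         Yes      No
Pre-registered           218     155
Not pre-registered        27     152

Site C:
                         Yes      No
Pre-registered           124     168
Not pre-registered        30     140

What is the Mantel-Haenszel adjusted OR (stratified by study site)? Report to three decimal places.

OR_MH = Σ(aᵢdᵢ/nᵢ) / Σ(bᵢcᵢ/nᵢ), where nᵢ is the stratum total.
Stratum 1 (Site A): n = 317; a·d/n = 28·166/317 = 14.6625; b·c/n = 41·82/317 = 10.6057
Stratum 2 (Site B): n = 552; a·d/n = 218·152/552 = 60.0290; b·c/n = 155·27/552 = 7.5815
Stratum 3 (Site C): n = 462; a·d/n = 124·140/462 = 37.5758; b·c/n = 168·30/462 = 10.9091
OR_MH = (14.6625 + 60.0290 + 37.5758) / (10.6057 + 7.5815 + 10.9091) = 112.2672 / 29.0963 = 3.85847

3.858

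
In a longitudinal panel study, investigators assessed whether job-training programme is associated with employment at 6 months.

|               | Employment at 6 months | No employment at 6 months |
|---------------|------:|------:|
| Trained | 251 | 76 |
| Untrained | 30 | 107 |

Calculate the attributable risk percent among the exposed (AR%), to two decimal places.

Cells: a = 251, b = 76, c = 30, d = 107.
Risk in exposed = 251/327 = 0.76758; risk in unexposed = 30/137 = 0.21898.
RR = 0.76758/0.21898 = 3.50530
AR% = (RR − 1)/RR × 100 = (3.50530 − 1)/3.50530 × 100 = 71.4718%

71.47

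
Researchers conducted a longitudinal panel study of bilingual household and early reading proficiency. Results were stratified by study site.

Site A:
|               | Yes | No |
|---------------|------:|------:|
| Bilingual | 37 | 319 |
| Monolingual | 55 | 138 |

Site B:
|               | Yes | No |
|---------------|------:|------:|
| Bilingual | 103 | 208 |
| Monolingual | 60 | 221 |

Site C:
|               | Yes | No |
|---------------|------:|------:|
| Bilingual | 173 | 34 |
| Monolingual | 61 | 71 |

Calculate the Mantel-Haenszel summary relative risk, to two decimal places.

RR_MH = Σ(aᵢ·n₀ᵢ/nᵢ) / Σ(cᵢ·n₁ᵢ/nᵢ), with n₁ᵢ = aᵢ+bᵢ (exposed), n₀ᵢ = cᵢ+dᵢ (unexposed), nᵢ = n₁ᵢ+n₀ᵢ.
Stratum 1 (Site A): n₁ = 356, n₀ = 193, n = 549; a·n₀/n = 37·193/549 = 13.0073; c·n₁/n = 55·356/549 = 35.6648
Stratum 2 (Site B): n₁ = 311, n₀ = 281, n = 592; a·n₀/n = 103·281/592 = 48.8902; c·n₁/n = 60·311/592 = 31.5203
Stratum 3 (Site C): n₁ = 207, n₀ = 132, n = 339; a·n₀/n = 173·132/339 = 67.3628; c·n₁/n = 61·207/339 = 37.2478
RR_MH = (13.0073 + 48.8902 + 67.3628) / (35.6648 + 31.5203 + 37.2478) = 129.2603 / 104.4329 = 1.23774

1.24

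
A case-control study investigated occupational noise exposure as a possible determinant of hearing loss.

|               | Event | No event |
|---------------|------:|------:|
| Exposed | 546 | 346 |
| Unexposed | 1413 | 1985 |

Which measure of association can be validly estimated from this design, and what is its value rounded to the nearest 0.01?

Cells: a = 546, b = 346, c = 1413, d = 1985.
This is a case-control study: participants were sampled on outcome status, so risks in the source population cannot be estimated directly — relative risk is not valid here. The odds ratio is the appropriate measure.
OR = (a·d)/(b·c) = (546 × 1985) / (346 × 1413) = 1083810 / 488898 = 2.21684

2.22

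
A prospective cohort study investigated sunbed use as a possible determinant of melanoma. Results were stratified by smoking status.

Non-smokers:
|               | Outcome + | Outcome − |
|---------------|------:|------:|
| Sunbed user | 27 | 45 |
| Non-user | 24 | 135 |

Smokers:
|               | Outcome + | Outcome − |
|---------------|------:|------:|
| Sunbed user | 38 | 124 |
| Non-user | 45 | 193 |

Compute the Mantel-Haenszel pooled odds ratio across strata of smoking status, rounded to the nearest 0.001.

OR_MH = Σ(aᵢdᵢ/nᵢ) / Σ(bᵢcᵢ/nᵢ), where nᵢ is the stratum total.
Stratum 1 (Non-smokers): n = 231; a·d/n = 27·135/231 = 15.7792; b·c/n = 45·24/231 = 4.6753
Stratum 2 (Smokers): n = 400; a·d/n = 38·193/400 = 18.3350; b·c/n = 124·45/400 = 13.9500
OR_MH = (15.7792 + 18.3350) / (4.6753 + 13.9500) = 34.1142 / 18.6253 = 1.83160

1.832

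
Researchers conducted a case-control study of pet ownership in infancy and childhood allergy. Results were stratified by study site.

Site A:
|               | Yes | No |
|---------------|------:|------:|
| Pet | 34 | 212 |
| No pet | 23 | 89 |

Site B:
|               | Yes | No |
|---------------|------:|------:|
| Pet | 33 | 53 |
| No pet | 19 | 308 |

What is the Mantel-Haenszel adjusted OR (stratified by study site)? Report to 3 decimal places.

OR_MH = Σ(aᵢdᵢ/nᵢ) / Σ(bᵢcᵢ/nᵢ), where nᵢ is the stratum total.
Stratum 1 (Site A): n = 358; a·d/n = 34·89/358 = 8.4525; b·c/n = 212·23/358 = 13.6201
Stratum 2 (Site B): n = 413; a·d/n = 33·308/413 = 24.6102; b·c/n = 53·19/413 = 2.4383
OR_MH = (8.4525 + 24.6102) / (13.6201 + 2.4383) = 33.0627 / 16.0584 = 2.05891

2.059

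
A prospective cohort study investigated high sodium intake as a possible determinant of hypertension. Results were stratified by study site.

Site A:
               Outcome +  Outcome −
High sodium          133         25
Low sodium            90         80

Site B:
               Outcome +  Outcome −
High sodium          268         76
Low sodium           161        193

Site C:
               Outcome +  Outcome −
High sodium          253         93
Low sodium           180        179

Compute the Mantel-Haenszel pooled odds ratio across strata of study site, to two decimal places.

3.55

OR_MH = Σ(aᵢdᵢ/nᵢ) / Σ(bᵢcᵢ/nᵢ), where nᵢ is the stratum total.
Stratum 1 (Site A): n = 328; a·d/n = 133·80/328 = 32.4390; b·c/n = 25·90/328 = 6.8598
Stratum 2 (Site B): n = 698; a·d/n = 268·193/698 = 74.1032; b·c/n = 76·161/698 = 17.5301
Stratum 3 (Site C): n = 705; a·d/n = 253·179/705 = 64.2369; b·c/n = 93·180/705 = 23.7447
OR_MH = (32.4390 + 74.1032 + 64.2369) / (6.8598 + 17.5301 + 23.7447) = 170.7791 / 48.1345 = 3.54795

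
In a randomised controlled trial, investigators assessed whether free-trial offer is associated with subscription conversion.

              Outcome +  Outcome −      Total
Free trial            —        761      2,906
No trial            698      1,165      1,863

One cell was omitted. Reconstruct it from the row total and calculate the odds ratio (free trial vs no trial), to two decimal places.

4.70

The missing cell is in the exposed row: 2906 − 761 = 2145.
So a = 2145, b = 761, c = 698, d = 1165.
OR = (a·d)/(b·c) = (2145 × 1165) / (761 × 698) = 2498925 / 531178 = 4.70450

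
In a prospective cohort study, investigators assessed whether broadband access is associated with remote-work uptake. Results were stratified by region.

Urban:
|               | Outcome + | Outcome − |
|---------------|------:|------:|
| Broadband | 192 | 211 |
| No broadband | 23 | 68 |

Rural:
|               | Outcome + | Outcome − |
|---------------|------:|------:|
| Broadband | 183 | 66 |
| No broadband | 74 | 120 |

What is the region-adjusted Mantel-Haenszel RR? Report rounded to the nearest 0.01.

1.91

RR_MH = Σ(aᵢ·n₀ᵢ/nᵢ) / Σ(cᵢ·n₁ᵢ/nᵢ), with n₁ᵢ = aᵢ+bᵢ (exposed), n₀ᵢ = cᵢ+dᵢ (unexposed), nᵢ = n₁ᵢ+n₀ᵢ.
Stratum 1 (Urban): n₁ = 403, n₀ = 91, n = 494; a·n₀/n = 192·91/494 = 35.3684; c·n₁/n = 23·403/494 = 18.7632
Stratum 2 (Rural): n₁ = 249, n₀ = 194, n = 443; a·n₀/n = 183·194/443 = 80.1400; c·n₁/n = 74·249/443 = 41.5937
RR_MH = (35.3684 + 80.1400) / (18.7632 + 41.5937) = 115.5084 / 60.3568 = 1.91376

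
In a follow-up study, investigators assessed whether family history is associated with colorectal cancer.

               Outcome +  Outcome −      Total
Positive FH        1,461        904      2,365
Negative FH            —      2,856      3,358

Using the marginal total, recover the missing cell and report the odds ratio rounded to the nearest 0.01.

The missing cell is in the unexposed row: 3358 − 2856 = 502.
So a = 1461, b = 904, c = 502, d = 2856.
OR = (a·d)/(b·c) = (1461 × 2856) / (904 × 502) = 4172616 / 453808 = 9.19467

9.19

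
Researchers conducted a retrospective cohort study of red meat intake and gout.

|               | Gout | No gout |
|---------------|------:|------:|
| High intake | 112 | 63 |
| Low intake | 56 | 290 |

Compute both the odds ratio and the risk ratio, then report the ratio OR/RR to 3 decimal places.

Cells: a = 112, b = 63, c = 56, d = 290.
OR = (112·290)/(63·56) = 32480/3528 = 9.20635
Risk in exposed = 112/175 = 0.64000; risk in unexposed = 56/346 = 0.16185; RR = 3.95429
OR/RR = 9.20635 / 3.95429 = 2.32820
The outcome is not rare, so the OR lies further from 1 than the RR.

2.328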